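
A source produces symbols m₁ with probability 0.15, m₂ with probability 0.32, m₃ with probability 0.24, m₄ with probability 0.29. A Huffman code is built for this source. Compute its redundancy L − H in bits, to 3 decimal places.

Entropy H = −Σ p log₂ p ≈ 1.9486 bits.
Huffman merges: 3/20+6/25→39/100; 29/100+8/25→61/100; 39/100+61/100→1. L = 2 ≈ 2.0000.
L − H = 2.0000 − 1.9486 = 0.051 bits.

0.051 bits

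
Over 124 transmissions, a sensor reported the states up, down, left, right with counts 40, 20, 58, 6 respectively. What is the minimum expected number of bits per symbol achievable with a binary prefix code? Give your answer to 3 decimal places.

Probabilities are the counts divided by 124.
Repeatedly combine the two least-probable nodes; the expected code length is the sum of the merged weights.
merge 3/62 + 5/31 → 13/62
merge 13/62 + 10/31 → 33/62
merge 29/62 + 33/62 → 1
L = 13/62 + 33/62 + 1 = 54/31 ≈ 1.742 bits/symbol.

1.742 bits/symbol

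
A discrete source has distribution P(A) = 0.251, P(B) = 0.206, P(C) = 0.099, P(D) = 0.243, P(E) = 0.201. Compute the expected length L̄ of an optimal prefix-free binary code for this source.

Repeatedly combine the two least-probable nodes; the expected code length is the sum of the merged weights.
merge 99/1000 + 201/1000 → 3/10
merge 103/500 + 243/1000 → 449/1000
merge 251/1000 + 3/10 → 551/1000
merge 449/1000 + 551/1000 → 1
L = 3/10 + 449/1000 + 551/1000 + 1 = 23/10 = 2.3 bits/symbol.

2.3 bits/symbol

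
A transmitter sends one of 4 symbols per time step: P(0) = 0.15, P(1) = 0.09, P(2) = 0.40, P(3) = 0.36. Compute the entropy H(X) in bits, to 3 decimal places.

1.783 bits

H = −Σ pᵢ log₂ pᵢ.
−0.15·log₂(0.15) = 0.4105
−0.09·log₂(0.09) = 0.3127
−0.40·log₂(0.40) = 0.5288
−0.36·log₂(0.36) = 0.5306
Sum ≈ 1.7826 → 1.783 bits.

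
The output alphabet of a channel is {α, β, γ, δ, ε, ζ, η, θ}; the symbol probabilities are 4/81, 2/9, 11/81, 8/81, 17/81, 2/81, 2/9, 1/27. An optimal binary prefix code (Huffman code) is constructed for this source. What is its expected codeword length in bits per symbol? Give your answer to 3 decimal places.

Repeatedly combine the two least-probable nodes; the expected code length is the sum of the merged weights.
merge 2/81 + 1/27 → 5/81
merge 4/81 + 5/81 → 1/9
merge 8/81 + 1/9 → 17/81
merge 11/81 + 17/81 → 28/81
merge 17/81 + 2/9 → 35/81
merge 2/9 + 28/81 → 46/81
merge 35/81 + 46/81 → 1
L = 5/81 + 1/9 + 17/81 + 28/81 + 35/81 + 46/81 + 1 = 221/81 ≈ 2.728 bits/symbol.

2.728 bits/symbol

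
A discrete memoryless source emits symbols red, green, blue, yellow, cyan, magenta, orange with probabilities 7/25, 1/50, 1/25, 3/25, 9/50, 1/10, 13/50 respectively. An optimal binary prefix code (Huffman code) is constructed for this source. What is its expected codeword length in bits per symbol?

Repeatedly combine the two least-probable nodes; the expected code length is the sum of the merged weights.
merge 1/50 + 1/25 → 3/50
merge 3/50 + 1/10 → 4/25
merge 3/25 + 4/25 → 7/25
merge 9/50 + 13/50 → 11/25
merge 7/25 + 7/25 → 14/25
merge 11/25 + 14/25 → 1
L = 3/50 + 4/25 + 7/25 + 11/25 + 14/25 + 1 = 5/2 = 2.5 bits/symbol.

2.5 bits/symbol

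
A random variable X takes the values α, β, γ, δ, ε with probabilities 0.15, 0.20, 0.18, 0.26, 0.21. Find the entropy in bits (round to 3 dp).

H = −Σ pᵢ log₂ pᵢ.
−0.15·log₂(0.15) = 0.4105
−0.20·log₂(0.20) = 0.4644
−0.18·log₂(0.18) = 0.4453
−0.26·log₂(0.26) = 0.5053
−0.21·log₂(0.21) = 0.4728
Sum ≈ 2.2983 → 2.298 bits.

2.298 bits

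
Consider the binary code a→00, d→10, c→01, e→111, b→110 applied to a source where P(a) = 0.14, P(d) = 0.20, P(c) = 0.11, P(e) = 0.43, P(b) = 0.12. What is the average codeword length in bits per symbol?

L̄ = Σ pᵢ·ℓᵢ = 0.14·2 + 0.20·2 + 0.11·2 + 0.43·3 + 0.12·3 = 2.55 bits/symbol.

2.55 bits/symbol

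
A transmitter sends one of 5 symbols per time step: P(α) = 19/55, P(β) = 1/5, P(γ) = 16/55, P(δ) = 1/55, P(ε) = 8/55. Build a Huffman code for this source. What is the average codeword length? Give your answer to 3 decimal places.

2.164 bits/symbol

Repeatedly combine the two least-probable nodes; the expected code length is the sum of the merged weights.
merge 1/55 + 8/55 → 9/55
merge 9/55 + 1/5 → 4/11
merge 16/55 + 19/55 → 7/11
merge 4/11 + 7/11 → 1
L = 9/55 + 4/11 + 7/11 + 1 = 119/55 ≈ 2.164 bits/symbol.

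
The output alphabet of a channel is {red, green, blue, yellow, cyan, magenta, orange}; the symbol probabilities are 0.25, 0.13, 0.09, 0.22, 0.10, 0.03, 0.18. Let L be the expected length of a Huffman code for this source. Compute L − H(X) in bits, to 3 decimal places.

Entropy H = −Σ p log₂ p ≈ 2.6051 bits.
Huffman merges: 3/100+9/100→3/25; 1/10+3/25→11/50; 13/100+9/50→31/100; 11/50+11/50→11/25; 1/4+31/100→14/25; 11/25+14/25→1. L = 53/20 ≈ 2.6500.
L − H = 2.6500 − 2.6051 = 0.045 bits.

0.045 bits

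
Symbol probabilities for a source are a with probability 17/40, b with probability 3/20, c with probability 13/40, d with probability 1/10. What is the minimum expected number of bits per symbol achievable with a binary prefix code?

1.825 bits/symbol

Repeatedly combine the two least-probable nodes; the expected code length is the sum of the merged weights.
merge 1/10 + 3/20 → 1/4
merge 1/4 + 13/40 → 23/40
merge 17/40 + 23/40 → 1
L = 1/4 + 23/40 + 1 = 73/40 = 1.825 bits/symbol.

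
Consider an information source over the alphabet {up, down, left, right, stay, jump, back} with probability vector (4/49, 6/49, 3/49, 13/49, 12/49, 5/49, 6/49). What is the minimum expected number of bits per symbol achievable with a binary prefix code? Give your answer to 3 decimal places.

2.633 bits/symbol

Repeatedly combine the two least-probable nodes; the expected code length is the sum of the merged weights.
merge 3/49 + 4/49 → 1/7
merge 5/49 + 6/49 → 11/49
merge 6/49 + 1/7 → 13/49
merge 11/49 + 12/49 → 23/49
merge 13/49 + 13/49 → 26/49
merge 23/49 + 26/49 → 1
L = 1/7 + 11/49 + 13/49 + 23/49 + 26/49 + 1 = 129/49 ≈ 2.633 bits/symbol.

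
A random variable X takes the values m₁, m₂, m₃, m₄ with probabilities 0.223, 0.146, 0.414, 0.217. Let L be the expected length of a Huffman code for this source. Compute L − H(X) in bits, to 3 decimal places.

Entropy H = −Σ p log₂ p ≈ 1.8931 bits.
Huffman merges: 73/500+217/1000→363/1000; 223/1000+363/1000→293/500; 207/500+293/500→1. L = 1949/1000 ≈ 1.9490.
L − H = 1.9490 − 1.8931 = 0.056 bits.

0.056 bits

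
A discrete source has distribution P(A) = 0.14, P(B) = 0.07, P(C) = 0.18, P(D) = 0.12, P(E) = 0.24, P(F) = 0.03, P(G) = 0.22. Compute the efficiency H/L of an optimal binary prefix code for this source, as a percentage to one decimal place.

Entropy H = −Σ p log₂ p ≈ 2.6045 bits.
Huffman merges: 3/100+7/100→1/10; 1/10+3/25→11/50; 7/50+9/50→8/25; 11/50+11/50→11/25; 6/25+8/25→14/25; 11/25+14/25→1. L = 66/25 ≈ 2.6400.
Efficiency = H/L = 2.6045/2.6400 = 98.7%.

98.7%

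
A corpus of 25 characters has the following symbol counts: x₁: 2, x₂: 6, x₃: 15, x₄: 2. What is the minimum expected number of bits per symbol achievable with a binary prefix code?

Probabilities are the counts divided by 25.
Repeatedly combine the two least-probable nodes; the expected code length is the sum of the merged weights.
merge 2/25 + 2/25 → 4/25
merge 4/25 + 6/25 → 2/5
merge 2/5 + 3/5 → 1
L = 4/25 + 2/5 + 1 = 39/25 = 1.56 bits/symbol.

1.56 bits/symbol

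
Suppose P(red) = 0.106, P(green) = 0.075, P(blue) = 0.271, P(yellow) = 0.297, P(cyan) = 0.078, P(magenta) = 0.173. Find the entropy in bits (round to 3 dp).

H = −Σ pᵢ log₂ pᵢ.
−0.106·log₂(0.106) = 0.3432
−0.075·log₂(0.075) = 0.2803
−0.271·log₂(0.271) = 0.5105
−0.297·log₂(0.297) = 0.5202
−0.078·log₂(0.078) = 0.2871
−0.173·log₂(0.173) = 0.4379
Sum ≈ 2.3791 → 2.379 bits.

2.379 bits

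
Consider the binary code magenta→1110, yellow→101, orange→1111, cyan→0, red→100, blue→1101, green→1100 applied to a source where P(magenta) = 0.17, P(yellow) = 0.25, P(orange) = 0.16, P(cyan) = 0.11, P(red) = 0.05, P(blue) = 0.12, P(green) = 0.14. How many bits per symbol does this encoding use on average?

L̄ = Σ pᵢ·ℓᵢ = 0.17·4 + 0.25·3 + 0.16·4 + 0.11·1 + 0.05·3 + 0.12·4 + 0.14·4 = 3.37 bits/symbol.

3.37 bits/symbol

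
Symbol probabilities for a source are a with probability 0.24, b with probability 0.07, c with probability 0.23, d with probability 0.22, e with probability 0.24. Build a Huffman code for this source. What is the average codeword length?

2.29 bits/symbol

Repeatedly combine the two least-probable nodes; the expected code length is the sum of the merged weights.
merge 7/100 + 11/50 → 29/100
merge 23/100 + 6/25 → 47/100
merge 6/25 + 29/100 → 53/100
merge 47/100 + 53/100 → 1
L = 29/100 + 47/100 + 53/100 + 1 = 229/100 = 2.29 bits/symbol.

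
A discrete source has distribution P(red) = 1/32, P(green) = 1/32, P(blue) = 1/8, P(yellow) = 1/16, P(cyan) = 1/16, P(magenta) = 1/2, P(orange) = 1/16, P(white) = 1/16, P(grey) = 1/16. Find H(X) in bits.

2.4375 bits

Each probability is a power of 1/2, so log₂(1/p) is an integer.
H = Σ p·log₂(1/p) = 1/32·5 + 1/32·5 + 1/8·3 + 1/16·4 + 1/16·4 + 1/2·1 + 1/16·4 + 1/16·4 + 1/16·4 = 2.4375 bits.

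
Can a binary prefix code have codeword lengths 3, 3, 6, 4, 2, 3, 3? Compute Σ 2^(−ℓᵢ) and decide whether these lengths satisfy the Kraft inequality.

With common denominator 2^6 = 64: Σ 2^(−ℓᵢ) = 8/64 + 8/64 + 1/64 + 4/64 + 16/64 + 8/64 + 8/64 = 53/64 = 0.828125.
Kraft's inequality requires Σ ≤ 1; here Σ = 0.828125 ≤ 1, so such a prefix code exists.

0.828125; yes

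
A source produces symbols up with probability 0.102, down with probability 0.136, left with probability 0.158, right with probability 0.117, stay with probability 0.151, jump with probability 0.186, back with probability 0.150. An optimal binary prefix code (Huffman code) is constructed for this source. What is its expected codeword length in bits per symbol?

Repeatedly combine the two least-probable nodes; the expected code length is the sum of the merged weights.
merge 51/500 + 117/1000 → 219/1000
merge 17/125 + 3/20 → 143/500
merge 151/1000 + 79/500 → 309/1000
merge 93/500 + 219/1000 → 81/200
merge 143/500 + 309/1000 → 119/200
merge 81/200 + 119/200 → 1
L = 219/1000 + 143/500 + 309/1000 + 81/200 + 119/200 + 1 = 1407/500 = 2.814 bits/symbol.

2.814 bits/symbol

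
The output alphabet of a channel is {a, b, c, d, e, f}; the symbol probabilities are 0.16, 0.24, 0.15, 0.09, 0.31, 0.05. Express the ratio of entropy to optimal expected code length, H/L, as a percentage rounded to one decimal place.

98.0%

Entropy H = −Σ p log₂ p ≈ 2.3802 bits.
Huffman merges: 1/20+9/100→7/50; 7/50+3/20→29/100; 4/25+6/25→2/5; 29/100+31/100→3/5; 2/5+3/5→1. L = 243/100 ≈ 2.4300.
Efficiency = H/L = 2.3802/2.4300 = 98.0%.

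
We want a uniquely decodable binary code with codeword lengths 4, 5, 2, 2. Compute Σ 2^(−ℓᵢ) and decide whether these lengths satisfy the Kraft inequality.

With common denominator 2^5 = 32: Σ 2^(−ℓᵢ) = 2/32 + 1/32 + 8/32 + 8/32 = 19/32 = 0.59375.
Kraft's inequality requires Σ ≤ 1; here Σ = 0.59375 ≤ 1, so such a prefix code exists.

0.59375; yes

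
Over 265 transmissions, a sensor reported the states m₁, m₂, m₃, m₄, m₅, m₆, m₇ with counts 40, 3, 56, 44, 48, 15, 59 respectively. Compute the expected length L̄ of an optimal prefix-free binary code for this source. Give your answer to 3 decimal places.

2.634 bits/symbol

Probabilities are the counts divided by 265.
Repeatedly combine the two least-probable nodes; the expected code length is the sum of the merged weights.
merge 3/265 + 3/53 → 18/265
merge 18/265 + 8/53 → 58/265
merge 44/265 + 48/265 → 92/265
merge 56/265 + 58/265 → 114/265
merge 59/265 + 92/265 → 151/265
merge 114/265 + 151/265 → 1
L = 18/265 + 58/265 + 92/265 + 114/265 + 151/265 + 1 = 698/265 ≈ 2.634 bits/symbol.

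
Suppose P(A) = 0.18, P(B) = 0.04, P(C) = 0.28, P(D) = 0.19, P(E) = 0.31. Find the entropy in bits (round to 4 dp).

2.1243 bits

H = −Σ pᵢ log₂ pᵢ.
−0.18·log₂(0.18) = 0.4453
−0.04·log₂(0.04) = 0.1858
−0.28·log₂(0.28) = 0.5142
−0.19·log₂(0.19) = 0.4552
−0.31·log₂(0.31) = 0.5238
Sum ≈ 2.1243 → 2.1243 bits.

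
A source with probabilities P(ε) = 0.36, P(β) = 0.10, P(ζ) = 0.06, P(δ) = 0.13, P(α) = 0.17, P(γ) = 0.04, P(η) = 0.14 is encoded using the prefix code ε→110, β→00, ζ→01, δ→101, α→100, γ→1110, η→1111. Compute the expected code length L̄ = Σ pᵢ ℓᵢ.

L̄ = Σ pᵢ·ℓᵢ = 0.36·3 + 0.10·2 + 0.06·2 + 0.13·3 + 0.17·3 + 0.04·4 + 0.14·4 = 3.02 bits/symbol.

3.02 bits/symbol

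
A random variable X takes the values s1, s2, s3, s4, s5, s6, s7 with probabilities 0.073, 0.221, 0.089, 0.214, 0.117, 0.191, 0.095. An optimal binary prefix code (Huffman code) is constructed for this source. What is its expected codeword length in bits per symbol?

Repeatedly combine the two least-probable nodes; the expected code length is the sum of the merged weights.
merge 73/1000 + 89/1000 → 81/500
merge 19/200 + 117/1000 → 53/250
merge 81/500 + 191/1000 → 353/1000
merge 53/250 + 107/500 → 213/500
merge 221/1000 + 353/1000 → 287/500
merge 213/500 + 287/500 → 1
L = 81/500 + 53/250 + 353/1000 + 213/500 + 287/500 + 1 = 2727/1000 = 2.727 bits/symbol.

2.727 bits/symbol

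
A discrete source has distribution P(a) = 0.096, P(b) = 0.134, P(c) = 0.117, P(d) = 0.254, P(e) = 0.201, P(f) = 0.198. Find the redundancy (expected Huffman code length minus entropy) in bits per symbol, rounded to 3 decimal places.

Entropy H = −Σ p log₂ p ≈ 2.5053 bits.
Huffman merges: 12/125+117/1000→213/1000; 67/500+99/500→83/250; 201/1000+213/1000→207/500; 127/500+83/250→293/500; 207/500+293/500→1. L = 509/200 ≈ 2.5450.
L − H = 2.5450 − 2.5053 = 0.040 bits.

0.040 bits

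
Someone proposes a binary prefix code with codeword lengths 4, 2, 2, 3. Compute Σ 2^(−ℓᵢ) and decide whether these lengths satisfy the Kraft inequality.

0.6875; yes

With common denominator 2^4 = 16: Σ 2^(−ℓᵢ) = 1/16 + 4/16 + 4/16 + 2/16 = 11/16 = 0.6875.
Kraft's inequality requires Σ ≤ 1; here Σ = 0.6875 ≤ 1, so such a prefix code exists.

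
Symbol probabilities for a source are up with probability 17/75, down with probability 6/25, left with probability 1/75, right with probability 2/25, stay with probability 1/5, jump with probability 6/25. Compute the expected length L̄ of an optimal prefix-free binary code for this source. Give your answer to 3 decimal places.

Repeatedly combine the two least-probable nodes; the expected code length is the sum of the merged weights.
merge 1/75 + 2/25 → 7/75
merge 7/75 + 1/5 → 22/75
merge 17/75 + 6/25 → 7/15
merge 6/25 + 22/75 → 8/15
merge 7/15 + 8/15 → 1
L = 7/75 + 22/75 + 7/15 + 8/15 + 1 = 179/75 ≈ 2.387 bits/symbol.

2.387 bits/symbol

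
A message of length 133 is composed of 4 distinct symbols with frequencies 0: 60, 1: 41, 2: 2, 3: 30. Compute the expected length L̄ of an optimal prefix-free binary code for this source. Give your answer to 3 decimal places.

Probabilities are the counts divided by 133.
Repeatedly combine the two least-probable nodes; the expected code length is the sum of the merged weights.
merge 2/133 + 30/133 → 32/133
merge 32/133 + 41/133 → 73/133
merge 60/133 + 73/133 → 1
L = 32/133 + 73/133 + 1 = 34/19 ≈ 1.789 bits/symbol.

1.789 bits/symbol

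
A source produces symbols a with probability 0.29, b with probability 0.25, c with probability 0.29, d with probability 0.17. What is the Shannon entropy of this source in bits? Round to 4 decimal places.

1.9704 bits

H = −Σ pᵢ log₂ pᵢ.
−0.29·log₂(0.29) = 0.5179
−0.25·log₂(0.25) = 0.5000
−0.29·log₂(0.29) = 0.5179
−0.17·log₂(0.17) = 0.4346
Sum ≈ 1.9704 → 1.9704 bits.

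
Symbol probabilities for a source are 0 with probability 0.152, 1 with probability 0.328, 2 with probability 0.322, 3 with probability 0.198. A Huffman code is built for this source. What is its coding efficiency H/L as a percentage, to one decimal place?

96.5%

Entropy H = −Σ p log₂ p ≈ 1.9297 bits.
Huffman merges: 19/125+99/500→7/20; 161/500+41/125→13/20; 7/20+13/20→1. L = 2 ≈ 2.0000.
Efficiency = H/L = 1.9297/2.0000 = 96.5%.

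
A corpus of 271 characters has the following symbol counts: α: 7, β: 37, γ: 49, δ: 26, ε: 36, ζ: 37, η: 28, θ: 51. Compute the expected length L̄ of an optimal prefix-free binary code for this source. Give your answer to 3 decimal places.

2.934 bits/symbol

Probabilities are the counts divided by 271.
Repeatedly combine the two least-probable nodes; the expected code length is the sum of the merged weights.
merge 7/271 + 26/271 → 33/271
merge 28/271 + 33/271 → 61/271
merge 36/271 + 37/271 → 73/271
merge 37/271 + 49/271 → 86/271
merge 51/271 + 61/271 → 112/271
merge 73/271 + 86/271 → 159/271
merge 112/271 + 159/271 → 1
L = 33/271 + 61/271 + 73/271 + 86/271 + 112/271 + 159/271 + 1 = 795/271 ≈ 2.934 bits/symbol.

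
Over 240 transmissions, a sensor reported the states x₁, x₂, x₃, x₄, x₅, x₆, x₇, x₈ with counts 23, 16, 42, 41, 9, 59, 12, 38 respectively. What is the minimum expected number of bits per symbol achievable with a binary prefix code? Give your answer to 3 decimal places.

Probabilities are the counts divided by 240.
Repeatedly combine the two least-probable nodes; the expected code length is the sum of the merged weights.
merge 3/80 + 1/20 → 7/80
merge 1/15 + 7/80 → 37/240
merge 23/240 + 37/240 → 1/4
merge 19/120 + 41/240 → 79/240
merge 7/40 + 59/240 → 101/240
merge 1/4 + 79/240 → 139/240
merge 101/240 + 139/240 → 1
L = 7/80 + 37/240 + 1/4 + 79/240 + 101/240 + 139/240 + 1 = 677/240 ≈ 2.821 bits/symbol.

2.821 bits/symbol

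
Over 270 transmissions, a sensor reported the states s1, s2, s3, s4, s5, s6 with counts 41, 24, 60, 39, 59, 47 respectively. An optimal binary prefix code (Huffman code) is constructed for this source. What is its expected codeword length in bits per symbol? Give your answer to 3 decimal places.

2.559 bits/symbol

Probabilities are the counts divided by 270.
Repeatedly combine the two least-probable nodes; the expected code length is the sum of the merged weights.
merge 4/45 + 13/90 → 7/30
merge 41/270 + 47/270 → 44/135
merge 59/270 + 2/9 → 119/270
merge 7/30 + 44/135 → 151/270
merge 119/270 + 151/270 → 1
L = 7/30 + 44/135 + 119/270 + 151/270 + 1 = 691/270 ≈ 2.559 bits/symbol.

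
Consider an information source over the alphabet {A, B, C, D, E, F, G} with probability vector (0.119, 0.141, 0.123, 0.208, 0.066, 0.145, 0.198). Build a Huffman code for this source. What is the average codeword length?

Repeatedly combine the two least-probable nodes; the expected code length is the sum of the merged weights.
merge 33/500 + 119/1000 → 37/200
merge 123/1000 + 141/1000 → 33/125
merge 29/200 + 37/200 → 33/100
merge 99/500 + 26/125 → 203/500
merge 33/125 + 33/100 → 297/500
merge 203/500 + 297/500 → 1
L = 37/200 + 33/125 + 33/100 + 203/500 + 297/500 + 1 = 2779/1000 = 2.779 bits/symbol.

2.779 bits/symbol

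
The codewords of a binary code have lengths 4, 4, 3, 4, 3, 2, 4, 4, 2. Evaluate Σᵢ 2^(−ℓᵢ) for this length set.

1.0625

With common denominator 2^4 = 16: Σ 2^(−ℓᵢ) = 1/16 + 1/16 + 2/16 + 1/16 + 2/16 + 4/16 + 1/16 + 1/16 + 4/16 = 17/16 = 1.0625.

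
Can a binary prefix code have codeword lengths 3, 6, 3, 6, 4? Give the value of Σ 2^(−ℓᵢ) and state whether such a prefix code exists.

With common denominator 2^6 = 64: Σ 2^(−ℓᵢ) = 8/64 + 1/64 + 8/64 + 1/64 + 4/64 = 22/64 = 0.34375.
Kraft's inequality requires Σ ≤ 1; here Σ = 0.34375 ≤ 1, so such a prefix code exists.

0.34375; yes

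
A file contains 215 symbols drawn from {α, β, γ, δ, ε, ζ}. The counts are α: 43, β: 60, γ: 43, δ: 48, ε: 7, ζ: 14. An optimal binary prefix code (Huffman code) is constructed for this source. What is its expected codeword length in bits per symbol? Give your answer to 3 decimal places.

2.395 bits/symbol

Probabilities are the counts divided by 215.
Repeatedly combine the two least-probable nodes; the expected code length is the sum of the merged weights.
merge 7/215 + 14/215 → 21/215
merge 21/215 + 1/5 → 64/215
merge 1/5 + 48/215 → 91/215
merge 12/43 + 64/215 → 124/215
merge 91/215 + 124/215 → 1
L = 21/215 + 64/215 + 91/215 + 124/215 + 1 = 103/43 ≈ 2.395 bits/symbol.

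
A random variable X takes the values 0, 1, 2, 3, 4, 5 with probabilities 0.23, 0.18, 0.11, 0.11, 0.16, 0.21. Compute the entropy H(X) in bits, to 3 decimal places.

2.529 bits

H = −Σ pᵢ log₂ pᵢ.
−0.23·log₂(0.23) = 0.4877
−0.18·log₂(0.18) = 0.4453
−0.11·log₂(0.11) = 0.3503
−0.11·log₂(0.11) = 0.3503
−0.16·log₂(0.16) = 0.4230
−0.21·log₂(0.21) = 0.4728
Sum ≈ 2.5294 → 2.529 bits.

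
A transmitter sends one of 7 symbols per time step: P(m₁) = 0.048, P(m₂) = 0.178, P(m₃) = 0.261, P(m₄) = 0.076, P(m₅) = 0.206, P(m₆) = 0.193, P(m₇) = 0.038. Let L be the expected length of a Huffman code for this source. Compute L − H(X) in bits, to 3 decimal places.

Entropy H = −Σ p log₂ p ≈ 2.5487 bits.
Huffman merges: 19/500+6/125→43/500; 19/250+43/500→81/500; 81/500+89/500→17/50; 193/1000+103/500→399/1000; 261/1000+17/50→601/1000; 399/1000+601/1000→1. L = 647/250 ≈ 2.5880.
L − H = 2.5880 − 2.5487 = 0.039 bits.

0.039 bits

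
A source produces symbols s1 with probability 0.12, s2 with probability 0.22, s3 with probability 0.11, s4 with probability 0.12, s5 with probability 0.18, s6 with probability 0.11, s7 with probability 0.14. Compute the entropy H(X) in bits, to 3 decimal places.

H = −Σ pᵢ log₂ pᵢ.
−0.12·log₂(0.12) = 0.3671
−0.22·log₂(0.22) = 0.4806
−0.11·log₂(0.11) = 0.3503
−0.12·log₂(0.12) = 0.3671
−0.18·log₂(0.18) = 0.4453
−0.11·log₂(0.11) = 0.3503
−0.14·log₂(0.14) = 0.3971
Sum ≈ 2.7577 → 2.758 bits.

2.758 bits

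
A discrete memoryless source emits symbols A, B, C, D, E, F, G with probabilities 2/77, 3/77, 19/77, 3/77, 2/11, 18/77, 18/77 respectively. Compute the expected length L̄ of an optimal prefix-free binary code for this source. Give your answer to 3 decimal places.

Repeatedly combine the two least-probable nodes; the expected code length is the sum of the merged weights.
merge 2/77 + 3/77 → 5/77
merge 3/77 + 5/77 → 8/77
merge 8/77 + 2/11 → 2/7
merge 18/77 + 18/77 → 36/77
merge 19/77 + 2/7 → 41/77
merge 36/77 + 41/77 → 1
L = 5/77 + 8/77 + 2/7 + 36/77 + 41/77 + 1 = 27/11 ≈ 2.455 bits/symbol.

2.455 bits/symbol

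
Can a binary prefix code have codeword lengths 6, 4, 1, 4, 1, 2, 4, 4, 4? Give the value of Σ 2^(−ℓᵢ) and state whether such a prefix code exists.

1.578125; no

With common denominator 2^6 = 64: Σ 2^(−ℓᵢ) = 1/64 + 4/64 + 32/64 + 4/64 + 32/64 + 16/64 + 4/64 + 4/64 + 4/64 = 101/64 = 1.578125.
Kraft's inequality requires Σ ≤ 1; here Σ = 1.578125 > 1, so no such prefix code exists.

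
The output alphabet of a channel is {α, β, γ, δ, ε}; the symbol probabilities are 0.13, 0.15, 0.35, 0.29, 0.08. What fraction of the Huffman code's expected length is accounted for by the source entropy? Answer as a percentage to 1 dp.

Entropy H = −Σ p log₂ p ≈ 2.1327 bits.
Huffman merges: 2/25+13/100→21/100; 3/20+21/100→9/25; 29/100+7/20→16/25; 9/25+16/25→1. L = 221/100 ≈ 2.2100.
Efficiency = H/L = 2.1327/2.2100 = 96.5%.

96.5%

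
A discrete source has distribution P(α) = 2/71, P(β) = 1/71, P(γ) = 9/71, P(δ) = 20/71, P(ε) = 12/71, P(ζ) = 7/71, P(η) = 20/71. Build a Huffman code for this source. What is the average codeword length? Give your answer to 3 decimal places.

2.451 bits/symbol

Repeatedly combine the two least-probable nodes; the expected code length is the sum of the merged weights.
merge 1/71 + 2/71 → 3/71
merge 3/71 + 7/71 → 10/71
merge 9/71 + 10/71 → 19/71
merge 12/71 + 19/71 → 31/71
merge 20/71 + 20/71 → 40/71
merge 31/71 + 40/71 → 1
L = 3/71 + 10/71 + 19/71 + 31/71 + 40/71 + 1 = 174/71 ≈ 2.451 bits/symbol.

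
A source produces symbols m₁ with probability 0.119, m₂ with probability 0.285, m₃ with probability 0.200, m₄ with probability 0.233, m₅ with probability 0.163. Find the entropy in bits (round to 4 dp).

2.2622 bits

H = −Σ pᵢ log₂ pᵢ.
−0.119·log₂(0.119) = 0.3654
−0.285·log₂(0.285) = 0.5161
−0.200·log₂(0.200) = 0.4644
−0.233·log₂(0.233) = 0.4897
−0.163·log₂(0.163) = 0.4266
Sum ≈ 2.2622 → 2.2622 bits.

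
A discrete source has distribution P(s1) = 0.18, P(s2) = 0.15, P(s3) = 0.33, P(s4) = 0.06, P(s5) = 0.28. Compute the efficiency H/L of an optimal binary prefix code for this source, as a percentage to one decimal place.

Entropy H = −Σ p log₂ p ≈ 2.1414 bits.
Huffman merges: 3/50+3/20→21/100; 9/50+21/100→39/100; 7/25+33/100→61/100; 39/100+61/100→1. L = 221/100 ≈ 2.2100.
Efficiency = H/L = 2.1414/2.2100 = 96.9%.

96.9%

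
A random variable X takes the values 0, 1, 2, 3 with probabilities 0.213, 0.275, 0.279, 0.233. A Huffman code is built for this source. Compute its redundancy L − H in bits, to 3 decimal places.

0.009 bits

Entropy H = −Σ p log₂ p ≈ 1.9909 bits.
Huffman merges: 213/1000+233/1000→223/500; 11/40+279/1000→277/500; 223/500+277/500→1. L = 2 ≈ 2.0000.
L − H = 2.0000 − 1.9909 = 0.009 bits.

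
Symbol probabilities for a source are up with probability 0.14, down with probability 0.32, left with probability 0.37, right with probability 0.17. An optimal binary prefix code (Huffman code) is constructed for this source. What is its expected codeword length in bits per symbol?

1.94 bits/symbol

Repeatedly combine the two least-probable nodes; the expected code length is the sum of the merged weights.
merge 7/50 + 17/100 → 31/100
merge 31/100 + 8/25 → 63/100
merge 37/100 + 63/100 → 1
L = 31/100 + 63/100 + 1 = 97/50 = 1.94 bits/symbol.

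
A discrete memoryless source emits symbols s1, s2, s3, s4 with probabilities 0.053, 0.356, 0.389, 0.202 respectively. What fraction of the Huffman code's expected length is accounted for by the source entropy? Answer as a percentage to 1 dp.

Entropy H = −Σ p log₂ p ≈ 1.7511 bits.
Huffman merges: 53/1000+101/500→51/200; 51/200+89/250→611/1000; 389/1000+611/1000→1. L = 933/500 ≈ 1.8660.
Efficiency = H/L = 1.7511/1.8660 = 93.8%.

93.8%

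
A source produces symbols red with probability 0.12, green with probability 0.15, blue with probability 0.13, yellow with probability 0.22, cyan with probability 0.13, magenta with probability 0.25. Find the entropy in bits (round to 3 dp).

2.523 bits

H = −Σ pᵢ log₂ pᵢ.
−0.12·log₂(0.12) = 0.3671
−0.15·log₂(0.15) = 0.4105
−0.13·log₂(0.13) = 0.3826
−0.22·log₂(0.22) = 0.4806
−0.13·log₂(0.13) = 0.3826
−0.25·log₂(0.25) = 0.5000
Sum ≈ 2.5235 → 2.523 bits.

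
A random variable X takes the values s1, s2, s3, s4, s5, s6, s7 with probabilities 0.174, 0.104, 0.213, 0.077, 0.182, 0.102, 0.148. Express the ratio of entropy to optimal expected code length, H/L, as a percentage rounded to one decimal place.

98.1%

Entropy H = −Σ p log₂ p ≈ 2.7298 bits.
Huffman merges: 77/1000+51/500→179/1000; 13/125+37/250→63/250; 87/500+179/1000→353/1000; 91/500+213/1000→79/200; 63/250+353/1000→121/200; 79/200+121/200→1. L = 348/125 ≈ 2.7840.
Efficiency = H/L = 2.7298/2.7840 = 98.1%.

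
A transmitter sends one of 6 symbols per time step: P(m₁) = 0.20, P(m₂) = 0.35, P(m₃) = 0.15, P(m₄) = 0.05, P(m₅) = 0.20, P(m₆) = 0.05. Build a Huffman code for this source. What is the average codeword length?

Repeatedly combine the two least-probable nodes; the expected code length is the sum of the merged weights.
merge 1/20 + 1/20 → 1/10
merge 1/10 + 3/20 → 1/4
merge 1/5 + 1/5 → 2/5
merge 1/4 + 7/20 → 3/5
merge 2/5 + 3/5 → 1
L = 1/10 + 1/4 + 2/5 + 3/5 + 1 = 47/20 = 2.35 bits/symbol.

2.35 bits/symbol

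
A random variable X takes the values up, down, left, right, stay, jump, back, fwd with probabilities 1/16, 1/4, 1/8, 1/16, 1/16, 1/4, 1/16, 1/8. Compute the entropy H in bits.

2.75 bits

Each probability is a power of 1/2, so log₂(1/p) is an integer.
H = Σ p·log₂(1/p) = 1/16·4 + 1/4·2 + 1/8·3 + 1/16·4 + 1/16·4 + 1/4·2 + 1/16·4 + 1/8·3 = 2.75 bits.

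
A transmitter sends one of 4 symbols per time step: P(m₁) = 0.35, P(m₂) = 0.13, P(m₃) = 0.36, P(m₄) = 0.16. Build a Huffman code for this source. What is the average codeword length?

Repeatedly combine the two least-probable nodes; the expected code length is the sum of the merged weights.
merge 13/100 + 4/25 → 29/100
merge 29/100 + 7/20 → 16/25
merge 9/25 + 16/25 → 1
L = 29/100 + 16/25 + 1 = 193/100 = 1.93 bits/symbol.

1.93 bits/symbol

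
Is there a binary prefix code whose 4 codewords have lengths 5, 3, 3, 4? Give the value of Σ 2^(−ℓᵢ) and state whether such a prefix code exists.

With common denominator 2^5 = 32: Σ 2^(−ℓᵢ) = 1/32 + 4/32 + 4/32 + 2/32 = 11/32 = 0.34375.
Kraft's inequality requires Σ ≤ 1; here Σ = 0.34375 ≤ 1, so such a prefix code exists.

0.34375; yes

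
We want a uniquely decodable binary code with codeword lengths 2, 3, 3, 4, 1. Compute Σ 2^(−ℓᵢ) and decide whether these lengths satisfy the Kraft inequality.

With common denominator 2^4 = 16: Σ 2^(−ℓᵢ) = 4/16 + 2/16 + 2/16 + 1/16 + 8/16 = 17/16 = 1.0625.
Kraft's inequality requires Σ ≤ 1; here Σ = 1.0625 > 1, so no such prefix code exists.

1.0625; no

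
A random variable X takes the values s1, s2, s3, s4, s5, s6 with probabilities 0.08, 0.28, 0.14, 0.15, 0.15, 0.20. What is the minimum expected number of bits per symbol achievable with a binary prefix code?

Repeatedly combine the two least-probable nodes; the expected code length is the sum of the merged weights.
merge 2/25 + 7/50 → 11/50
merge 3/20 + 3/20 → 3/10
merge 1/5 + 11/50 → 21/50
merge 7/25 + 3/10 → 29/50
merge 21/50 + 29/50 → 1
L = 11/50 + 3/10 + 21/50 + 29/50 + 1 = 63/25 = 2.52 bits/symbol.

2.52 bits/symbol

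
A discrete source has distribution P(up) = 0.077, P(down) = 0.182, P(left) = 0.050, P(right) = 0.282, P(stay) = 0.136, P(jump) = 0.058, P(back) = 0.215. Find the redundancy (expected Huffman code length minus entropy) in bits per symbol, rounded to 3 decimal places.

0.041 bits

Entropy H = −Σ p log₂ p ≈ 2.5698 bits.
Huffman merges: 1/20+29/500→27/250; 77/1000+27/250→37/200; 17/125+91/500→159/500; 37/200+43/200→2/5; 141/500+159/500→3/5; 2/5+3/5→1. L = 2611/1000 ≈ 2.6110.
L − H = 2.6110 − 2.5698 = 0.041 bits.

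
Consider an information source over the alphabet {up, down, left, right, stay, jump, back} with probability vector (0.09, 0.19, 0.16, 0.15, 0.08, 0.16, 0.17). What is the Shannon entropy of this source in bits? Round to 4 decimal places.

H = −Σ pᵢ log₂ pᵢ.
−0.09·log₂(0.09) = 0.3127
−0.19·log₂(0.19) = 0.4552
−0.16·log₂(0.16) = 0.4230
−0.15·log₂(0.15) = 0.4105
−0.08·log₂(0.08) = 0.2915
−0.16·log₂(0.16) = 0.4230
−0.17·log₂(0.17) = 0.4346
Sum ≈ 2.7506 → 2.7506 bits.

2.7506 bits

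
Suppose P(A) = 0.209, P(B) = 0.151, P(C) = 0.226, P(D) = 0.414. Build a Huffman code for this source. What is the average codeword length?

Repeatedly combine the two least-probable nodes; the expected code length is the sum of the merged weights.
merge 151/1000 + 209/1000 → 9/25
merge 113/500 + 9/25 → 293/500
merge 207/500 + 293/500 → 1
L = 9/25 + 293/500 + 1 = 973/500 = 1.946 bits/symbol.

1.946 bits/symbol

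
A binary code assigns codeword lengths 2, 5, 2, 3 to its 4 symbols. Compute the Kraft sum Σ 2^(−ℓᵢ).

With common denominator 2^5 = 32: Σ 2^(−ℓᵢ) = 8/32 + 1/32 + 8/32 + 4/32 = 21/32 = 0.65625.

0.65625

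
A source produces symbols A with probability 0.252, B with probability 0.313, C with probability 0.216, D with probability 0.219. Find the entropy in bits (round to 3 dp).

H = −Σ pᵢ log₂ pᵢ.
−0.252·log₂(0.252) = 0.5011
−0.313·log₂(0.313) = 0.5245
−0.216·log₂(0.216) = 0.4776
−0.219·log₂(0.219) = 0.4798
Sum ≈ 1.9830 → 1.983 bits.

1.983 bits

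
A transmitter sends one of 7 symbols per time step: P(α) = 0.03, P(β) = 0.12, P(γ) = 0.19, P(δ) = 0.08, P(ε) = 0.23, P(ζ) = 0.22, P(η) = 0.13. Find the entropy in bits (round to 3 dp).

2.616 bits

H = −Σ pᵢ log₂ pᵢ.
−0.03·log₂(0.03) = 0.1518
−0.12·log₂(0.12) = 0.3671
−0.19·log₂(0.19) = 0.4552
−0.08·log₂(0.08) = 0.2915
−0.23·log₂(0.23) = 0.4877
−0.22·log₂(0.22) = 0.4806
−0.13·log₂(0.13) = 0.3826
Sum ≈ 2.6165 → 2.616 bits.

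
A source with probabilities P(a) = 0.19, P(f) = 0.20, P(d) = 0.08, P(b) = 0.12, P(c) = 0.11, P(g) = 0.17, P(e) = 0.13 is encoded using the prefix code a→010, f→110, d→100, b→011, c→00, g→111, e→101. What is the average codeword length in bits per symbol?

2.89 bits/symbol

L̄ = Σ pᵢ·ℓᵢ = 0.19·3 + 0.20·3 + 0.08·3 + 0.12·3 + 0.11·2 + 0.17·3 + 0.13·3 = 2.89 bits/symbol.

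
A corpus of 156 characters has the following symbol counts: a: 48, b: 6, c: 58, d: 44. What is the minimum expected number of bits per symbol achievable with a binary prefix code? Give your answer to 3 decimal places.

Probabilities are the counts divided by 156.
Repeatedly combine the two least-probable nodes; the expected code length is the sum of the merged weights.
merge 1/26 + 11/39 → 25/78
merge 4/13 + 25/78 → 49/78
merge 29/78 + 49/78 → 1
L = 25/78 + 49/78 + 1 = 76/39 ≈ 1.949 bits/symbol.

1.949 bits/symbol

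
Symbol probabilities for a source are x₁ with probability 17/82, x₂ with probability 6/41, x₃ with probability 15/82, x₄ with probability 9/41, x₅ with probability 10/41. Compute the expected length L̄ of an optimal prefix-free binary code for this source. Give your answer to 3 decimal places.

Repeatedly combine the two least-probable nodes; the expected code length is the sum of the merged weights.
merge 6/41 + 15/82 → 27/82
merge 17/82 + 9/41 → 35/82
merge 10/41 + 27/82 → 47/82
merge 35/82 + 47/82 → 1
L = 27/82 + 35/82 + 47/82 + 1 = 191/82 ≈ 2.329 bits/symbol.

2.329 bits/symbol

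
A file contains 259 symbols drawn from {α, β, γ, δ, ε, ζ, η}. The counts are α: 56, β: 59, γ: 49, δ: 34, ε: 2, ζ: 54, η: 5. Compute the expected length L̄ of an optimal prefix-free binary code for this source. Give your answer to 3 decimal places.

2.533 bits/symbol

Probabilities are the counts divided by 259.
Repeatedly combine the two least-probable nodes; the expected code length is the sum of the merged weights.
merge 2/259 + 5/259 → 1/37
merge 1/37 + 34/259 → 41/259
merge 41/259 + 7/37 → 90/259
merge 54/259 + 8/37 → 110/259
merge 59/259 + 90/259 → 149/259
merge 110/259 + 149/259 → 1
L = 1/37 + 41/259 + 90/259 + 110/259 + 149/259 + 1 = 656/259 ≈ 2.533 bits/symbol.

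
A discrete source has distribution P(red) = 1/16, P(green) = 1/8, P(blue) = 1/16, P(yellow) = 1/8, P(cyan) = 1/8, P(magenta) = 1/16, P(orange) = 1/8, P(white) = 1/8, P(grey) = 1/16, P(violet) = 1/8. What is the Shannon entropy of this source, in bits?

Each probability is a power of 1/2, so log₂(1/p) is an integer.
H = Σ p·log₂(1/p) = 1/16·4 + 1/8·3 + 1/16·4 + 1/8·3 + 1/8·3 + 1/16·4 + 1/8·3 + 1/8·3 + 1/16·4 + 1/8·3 = 3.25 bits.

3.25 bits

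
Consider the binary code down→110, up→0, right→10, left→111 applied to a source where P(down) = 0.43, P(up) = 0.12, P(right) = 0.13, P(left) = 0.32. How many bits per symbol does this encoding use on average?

L̄ = Σ pᵢ·ℓᵢ = 0.43·3 + 0.12·1 + 0.13·2 + 0.32·3 = 2.63 bits/symbol.

2.63 bits/symbol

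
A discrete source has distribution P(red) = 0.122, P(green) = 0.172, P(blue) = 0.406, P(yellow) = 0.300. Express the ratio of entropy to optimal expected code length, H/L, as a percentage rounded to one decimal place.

Entropy H = −Σ p log₂ p ≈ 1.8561 bits.
Huffman merges: 61/500+43/250→147/500; 147/500+3/10→297/500; 203/500+297/500→1. L = 236/125 ≈ 1.8880.
Efficiency = H/L = 1.8561/1.8880 = 98.3%.

98.3%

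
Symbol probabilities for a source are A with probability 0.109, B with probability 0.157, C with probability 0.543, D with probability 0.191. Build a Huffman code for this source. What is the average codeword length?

Repeatedly combine the two least-probable nodes; the expected code length is the sum of the merged weights.
merge 109/1000 + 157/1000 → 133/500
merge 191/1000 + 133/500 → 457/1000
merge 457/1000 + 543/1000 → 1
L = 133/500 + 457/1000 + 1 = 1723/1000 = 1.723 bits/symbol.

1.723 bits/symbol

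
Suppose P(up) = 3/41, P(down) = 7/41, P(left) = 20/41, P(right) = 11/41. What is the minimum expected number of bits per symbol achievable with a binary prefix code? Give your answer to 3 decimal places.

1.756 bits/symbol

Repeatedly combine the two least-probable nodes; the expected code length is the sum of the merged weights.
merge 3/41 + 7/41 → 10/41
merge 10/41 + 11/41 → 21/41
merge 20/41 + 21/41 → 1
L = 10/41 + 21/41 + 1 = 72/41 ≈ 1.756 bits/symbol.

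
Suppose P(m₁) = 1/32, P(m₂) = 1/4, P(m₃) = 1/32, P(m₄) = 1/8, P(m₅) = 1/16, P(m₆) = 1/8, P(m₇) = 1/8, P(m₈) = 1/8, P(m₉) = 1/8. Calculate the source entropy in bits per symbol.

2.9375 bits

Each probability is a power of 1/2, so log₂(1/p) is an integer.
H = Σ p·log₂(1/p) = 1/32·5 + 1/4·2 + 1/32·5 + 1/8·3 + 1/16·4 + 1/8·3 + 1/8·3 + 1/8·3 + 1/8·3 = 2.9375 bits.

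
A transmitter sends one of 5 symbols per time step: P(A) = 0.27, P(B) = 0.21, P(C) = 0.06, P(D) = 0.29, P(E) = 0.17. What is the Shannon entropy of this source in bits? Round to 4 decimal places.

2.1789 bits

H = −Σ pᵢ log₂ pᵢ.
−0.27·log₂(0.27) = 0.5100
−0.21·log₂(0.21) = 0.4728
−0.06·log₂(0.06) = 0.2435
−0.29·log₂(0.29) = 0.5179
−0.17·log₂(0.17) = 0.4346
Sum ≈ 2.1789 → 2.1789 bits.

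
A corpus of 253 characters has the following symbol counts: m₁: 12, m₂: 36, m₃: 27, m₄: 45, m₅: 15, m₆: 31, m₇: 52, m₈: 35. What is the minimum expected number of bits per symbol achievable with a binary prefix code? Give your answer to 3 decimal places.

2.901 bits/symbol

Probabilities are the counts divided by 253.
Repeatedly combine the two least-probable nodes; the expected code length is the sum of the merged weights.
merge 12/253 + 15/253 → 27/253
merge 27/253 + 27/253 → 54/253
merge 31/253 + 35/253 → 6/23
merge 36/253 + 45/253 → 81/253
merge 52/253 + 54/253 → 106/253
merge 6/23 + 81/253 → 147/253
merge 106/253 + 147/253 → 1
L = 27/253 + 54/253 + 6/23 + 81/253 + 106/253 + 147/253 + 1 = 734/253 ≈ 2.901 bits/symbol.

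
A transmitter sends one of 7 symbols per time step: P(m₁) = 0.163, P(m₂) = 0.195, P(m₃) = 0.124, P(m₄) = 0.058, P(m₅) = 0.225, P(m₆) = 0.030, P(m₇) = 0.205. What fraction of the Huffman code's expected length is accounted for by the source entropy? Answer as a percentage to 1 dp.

97.9%

Entropy H = −Σ p log₂ p ≈ 2.6028 bits.
Huffman merges: 3/100+29/500→11/125; 11/125+31/250→53/250; 163/1000+39/200→179/500; 41/200+53/250→417/1000; 9/40+179/500→583/1000; 417/1000+583/1000→1. L = 1329/500 ≈ 2.6580.
Efficiency = H/L = 2.6028/2.6580 = 97.9%.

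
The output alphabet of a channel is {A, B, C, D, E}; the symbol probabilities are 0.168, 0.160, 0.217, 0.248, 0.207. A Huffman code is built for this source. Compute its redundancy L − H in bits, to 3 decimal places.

0.025 bits

Entropy H = −Σ p log₂ p ≈ 2.3029 bits.
Huffman merges: 4/25+21/125→41/125; 207/1000+217/1000→53/125; 31/125+41/125→72/125; 53/125+72/125→1. L = 291/125 ≈ 2.3280.
L − H = 2.3280 − 2.3029 = 0.025 bits.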